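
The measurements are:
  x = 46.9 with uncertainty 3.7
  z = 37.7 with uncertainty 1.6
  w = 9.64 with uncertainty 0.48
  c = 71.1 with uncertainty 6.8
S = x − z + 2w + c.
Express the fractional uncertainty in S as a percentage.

Absolute uncertainties add in quadrature for a linear combination:
  (δx)² = 13.7;  (δz)² = 2.56;  (2·δw)² = 0.922;  (δc)² = 46.2
δS = √(63.4) = 7.96
S = 99.6, so δS/S = 7.96/99.6 = 0.0800.

8.00%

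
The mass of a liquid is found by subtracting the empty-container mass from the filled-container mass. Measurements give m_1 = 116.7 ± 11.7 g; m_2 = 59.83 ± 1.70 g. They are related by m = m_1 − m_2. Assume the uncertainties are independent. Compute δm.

11.8 g

Absolute uncertainties add in quadrature for a linear combination:
  (δm_1)² = 137;  (δm_2)² = 2.89
δm = √(140) = 11.8 g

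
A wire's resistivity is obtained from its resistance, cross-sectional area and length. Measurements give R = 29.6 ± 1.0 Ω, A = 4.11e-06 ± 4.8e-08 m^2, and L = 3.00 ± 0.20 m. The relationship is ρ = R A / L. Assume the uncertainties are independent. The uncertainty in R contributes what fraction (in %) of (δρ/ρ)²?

(δρ/ρ)² = (1·δR/R)² + (1·δA/A)² + (-1·δL/L)²
  R term: (1×0.0338)² = 0.00114
  A term: (1×0.0117)² = 0.000136
  L term: (-1×0.0667)² = 0.00444
Total = 0.00572. Share from R = 0.00114/0.00572 = 0.199.

19.9%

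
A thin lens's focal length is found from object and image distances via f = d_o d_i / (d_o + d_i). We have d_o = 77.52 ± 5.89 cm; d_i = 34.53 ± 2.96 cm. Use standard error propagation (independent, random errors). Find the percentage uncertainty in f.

6.38%

∂f/∂d_o = (d_i/(d_o+d_i))² = 0.0950;  ∂f/∂d_i = (d_o/(d_o+d_i))² = 0.479
δf = √((∂f/∂d_o · δd_o)² + (∂f/∂d_i · δd_i)²) = √(0.313 + 2.01) = 1.52 cm
f = 23.89 cm, so δf/f = 1.52/23.89 = 0.0638.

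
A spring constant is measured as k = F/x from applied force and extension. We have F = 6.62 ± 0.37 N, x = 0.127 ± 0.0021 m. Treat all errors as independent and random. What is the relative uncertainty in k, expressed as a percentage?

Each factor contributes (exponent × relative error)² to (δk/k)²:
  (1·δF/F)² = (1×0.0559)² = 0.00312;  (-1·δx/x)² = (-1×0.0165)² = 0.000273
δk/k = √(0.00340) = 0.0583

5.83%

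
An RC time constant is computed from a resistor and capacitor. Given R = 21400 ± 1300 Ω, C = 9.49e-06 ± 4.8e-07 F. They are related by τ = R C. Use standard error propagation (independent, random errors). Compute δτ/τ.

Each factor contributes (exponent × relative error)² to (δτ/τ)²:
  (1·δR/R)² = (1×0.0607)² = 0.00369;  (1·δC/C)² = (1×0.0506)² = 0.00256
δτ/τ = √(0.00625) = 0.0790

0.0790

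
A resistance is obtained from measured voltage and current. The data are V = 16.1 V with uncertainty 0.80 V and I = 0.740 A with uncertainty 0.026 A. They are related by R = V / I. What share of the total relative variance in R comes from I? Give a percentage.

(δR/R)² = (1·δV/V)² + (-1·δI/I)²
  V term: (1×0.0497)² = 0.00247
  I term: (-1×0.0351)² = 0.00123
Total = 0.00370. Share from I = 0.00123/0.00370 = 0.333.

33.3%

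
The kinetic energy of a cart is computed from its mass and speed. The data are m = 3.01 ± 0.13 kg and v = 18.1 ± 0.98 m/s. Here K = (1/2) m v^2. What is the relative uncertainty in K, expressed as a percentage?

11.7%

Products/powers → add relative errors in quadrature, weighted by exponent:
  (1·δm/m)² = (1×0.0432)² = 0.00187;  (2·δv/v)² = (2×0.0541)² = 0.0117
δK/K = √(0.0136) = 0.117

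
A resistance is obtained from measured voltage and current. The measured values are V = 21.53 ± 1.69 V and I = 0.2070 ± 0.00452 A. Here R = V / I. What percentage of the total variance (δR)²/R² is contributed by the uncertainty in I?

(δR/R)² = (1·δV/V)² + (-1·δI/I)²
  V term: (1×0.0785)² = 0.00616
  I term: (-1×0.0218)² = 0.000477
Total = 0.00664. Share from I = 0.000477/0.00664 = 0.0718.

7.18%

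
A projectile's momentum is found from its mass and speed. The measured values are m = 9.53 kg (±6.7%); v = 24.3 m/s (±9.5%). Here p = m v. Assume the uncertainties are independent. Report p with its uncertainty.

Products/powers → add relative errors in quadrature, weighted by exponent:
  (1·δm/m)² = (1×0.0670)² = 0.00449;  (1·δv/v)² = (1×0.0950)² = 0.00903
δp/p = √(0.0135) = 0.116
p = 232 kg·m/s, so δp = 0.116 × 232 = 26.9 kg·m/s.

232 ± 26.9 kg·m/s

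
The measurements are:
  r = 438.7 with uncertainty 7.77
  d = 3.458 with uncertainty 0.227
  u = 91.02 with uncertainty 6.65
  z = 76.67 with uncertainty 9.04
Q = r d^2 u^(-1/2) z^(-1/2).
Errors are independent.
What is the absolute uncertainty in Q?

9.39

Each factor contributes (exponent × relative error)² to (δQ/Q)²:
  (1·δr/r)² = (1×0.0177)² = 0.000314;  (2·δd/d)² = (2×0.0656)² = 0.0172;  (−½·δu/u)² = (-0.5×0.0731)² = 0.00133;  (−½·δz/z)² = (-0.5×0.118)² = 0.00348
δQ/Q = √(0.0224) = 0.150
Q = 62.80, so δQ = 0.150 × 62.80 = 9.39.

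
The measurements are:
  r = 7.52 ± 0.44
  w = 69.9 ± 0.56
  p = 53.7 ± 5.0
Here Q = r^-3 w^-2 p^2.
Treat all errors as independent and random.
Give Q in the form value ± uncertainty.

0.00139 ± 0.000356

Q is a product of powers, so relative uncertainties combine in quadrature:
  (-3·δr/r)² = (-3×0.0585)² = 0.0308;  (-2·δw/w)² = (-2×0.00801)² = 0.000257;  (2·δp/p)² = (2×0.0931)² = 0.0347
δQ/Q = √(0.0657) = 0.256
Q = 0.00139, so δQ = 0.256 × 0.00139 = 0.000356.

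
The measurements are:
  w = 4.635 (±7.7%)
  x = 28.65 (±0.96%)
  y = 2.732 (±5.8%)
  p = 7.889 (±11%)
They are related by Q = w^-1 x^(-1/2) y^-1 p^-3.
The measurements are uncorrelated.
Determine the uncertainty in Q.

Relative error in a monomial: (δQ/Q)² = Σ (nᵢ · δxᵢ/xᵢ)².
  (-1·δw/w)² = (-1×0.0770)² = 0.00593;  (−½·δx/x)² = (-0.5×0.00960)² = 2.3e-05;  (-1·δy/y)² = (-1×0.0580)² = 0.00336;  (-3·δp/p)² = (-3×0.110)² = 0.109
δQ/Q = √(0.118) = 0.344
Q = 3.005e-05, so δQ = 0.344 × 3.005e-05 = 1.03e-05.

1.03e-05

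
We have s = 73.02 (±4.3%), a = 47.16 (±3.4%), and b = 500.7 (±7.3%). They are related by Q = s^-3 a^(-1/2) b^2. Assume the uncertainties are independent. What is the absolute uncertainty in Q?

For a monomial Q ∝ s^-3, a^(-1/2), b^2, fractional errors add in quadrature:
  (-3·δs/s)² = (-3×0.0430)² = 0.0166;  (−½·δa/a)² = (-0.5×0.0340)² = 0.000289;  (2·δb/b)² = (2×0.0730)² = 0.0213
δQ/Q = √(0.0382) = 0.196
Q = 0.09377, so δQ = 0.196 × 0.09377 = 0.0183.

0.0183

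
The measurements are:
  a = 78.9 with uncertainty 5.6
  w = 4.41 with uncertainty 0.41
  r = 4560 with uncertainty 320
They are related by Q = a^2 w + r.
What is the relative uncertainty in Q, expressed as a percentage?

Let p = a^2·w = 27500. δp/p = √((2·δa/a)² + (1·δw/w)²) = √(0.0202 + 0.00864) = 0.170, so δp = 4660.
Q = p + r: δQ = √(δp² + δr²) = √(2.17e+07 + 1.02e+05) = 4670
Q = 32000, so δQ/Q = 4670/32000 = 0.146.

14.6%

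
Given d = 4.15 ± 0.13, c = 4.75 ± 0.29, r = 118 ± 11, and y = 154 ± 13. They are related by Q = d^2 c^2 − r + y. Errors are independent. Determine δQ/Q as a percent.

Let p = d^2·c^2 = 389. δp/p = √((2·δd/d)² + (2·δc/c)²) = √(0.00393 + 0.0149) = 0.137, so δp = 53.3.
Q = p − r + y: δQ = √(δp² + δr² + δy²) = √(2840 + 121 + 169) = 56.0
Q = 425, so δQ/Q = 56.0/425 = 0.132.

13.2%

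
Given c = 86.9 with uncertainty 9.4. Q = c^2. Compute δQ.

For a monomial Q ∝ c^2, fractional errors add in quadrature:
  (2·δc/c)² = (2×0.108)² = 0.0468
δQ/Q = √(0.0468) = 0.216
Q = 7550, so δQ = 0.216 × 7550 = 1630.

1630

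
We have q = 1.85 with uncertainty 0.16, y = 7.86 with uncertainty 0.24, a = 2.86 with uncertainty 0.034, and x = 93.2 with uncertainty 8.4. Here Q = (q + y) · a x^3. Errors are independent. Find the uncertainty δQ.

Let u = q + y = 9.71. δu = √(δq² + δy²) = √(0.0256 + 0.0576) = 0.288, so δu/u = 0.0297.
Q is then a monomial in u, a, x:
δQ/Q = √((δu/u)² + (1·δa/a)² + (3·δx/x)²) = √(0.000882 + 0.000141 + 0.0731) = 0.272
Q = 2.25e+07, so δQ = 0.272 × 2.25e+07 = 6.12e+06.

6.12e+06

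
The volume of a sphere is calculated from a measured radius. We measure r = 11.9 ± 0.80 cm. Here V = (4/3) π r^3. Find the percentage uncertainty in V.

20.2%

Since V is a product/quotient, work with relative uncertainties:
  (3·δr/r)² = (3×0.0672)² = 0.0407
δV/V = √(0.0407) = 0.202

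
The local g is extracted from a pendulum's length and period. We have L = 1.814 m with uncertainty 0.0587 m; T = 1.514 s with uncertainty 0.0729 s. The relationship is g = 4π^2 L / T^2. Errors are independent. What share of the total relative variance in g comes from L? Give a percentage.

10.1%

(δg/g)² = (1·δL/L)² + (-2·δT/T)²
  L term: (1×0.0324)² = 0.00105
  T term: (-2×0.0482)² = 0.00927
Total = 0.0103. Share from L = 0.00105/0.0103 = 0.101.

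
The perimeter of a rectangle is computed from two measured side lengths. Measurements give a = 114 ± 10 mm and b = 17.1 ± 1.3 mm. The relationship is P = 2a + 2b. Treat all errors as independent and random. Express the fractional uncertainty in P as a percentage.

Absolute uncertainties add in quadrature for a linear combination:
  (2·δa)² = 400;  (2·δb)² = 6.76
δP = √(407) = 20.2 mm
P = 262 mm, so δP/P = 20.2/262 = 0.0769.

7.69%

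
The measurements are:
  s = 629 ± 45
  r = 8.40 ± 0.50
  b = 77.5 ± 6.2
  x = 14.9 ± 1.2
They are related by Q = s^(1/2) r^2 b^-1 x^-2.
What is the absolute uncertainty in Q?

0.0225

Relative error in a monomial: (δQ/Q)² = Σ (nᵢ · δxᵢ/xᵢ)².
  (½·δs/s)² = (0.5×0.0715)² = 0.00128;  (2·δr/r)² = (2×0.0595)² = 0.0142;  (-1·δb/b)² = (-1×0.0800)² = 0.00640;  (-2·δx/x)² = (-2×0.0805)² = 0.0259
δQ/Q = √(0.0478) = 0.219
Q = 0.103, so δQ = 0.219 × 0.103 = 0.0225.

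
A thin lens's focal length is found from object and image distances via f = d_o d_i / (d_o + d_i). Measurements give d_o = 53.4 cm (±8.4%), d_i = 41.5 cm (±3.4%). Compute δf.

∂f/∂d_o = (d_i/(d_o+d_i))² = 0.191;  ∂f/∂d_i = (d_o/(d_o+d_i))² = 0.317
δf = √((∂f/∂d_o · δd_o)² + (∂f/∂d_i · δd_i)²) = √(0.736 + 0.200) = 0.967 cm

0.967 cm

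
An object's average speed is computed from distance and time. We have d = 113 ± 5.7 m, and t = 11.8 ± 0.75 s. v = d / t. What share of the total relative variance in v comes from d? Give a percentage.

38.6%

(δv/v)² = (1·δd/d)² + (-1·δt/t)²
  d term: (1×0.0504)² = 0.00254
  t term: (-1×0.0636)² = 0.00404
Total = 0.00658. Share from d = 0.00254/0.00658 = 0.386.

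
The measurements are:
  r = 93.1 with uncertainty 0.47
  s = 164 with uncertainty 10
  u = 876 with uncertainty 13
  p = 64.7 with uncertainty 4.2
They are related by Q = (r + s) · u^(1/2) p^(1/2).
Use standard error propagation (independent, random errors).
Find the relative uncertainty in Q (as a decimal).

Let w = r + s = 257. δw = √(δr² + δs²) = √(0.221 + 100) = 10.0, so δw/w = 0.0389.
Q is then a monomial in w, u, p:
δQ/Q = √((δw/w)² + (½·δu/u)² + (½·δp/p)²) = √(0.00152 + 5.51e-05 + 0.00105) = 0.0512

0.0512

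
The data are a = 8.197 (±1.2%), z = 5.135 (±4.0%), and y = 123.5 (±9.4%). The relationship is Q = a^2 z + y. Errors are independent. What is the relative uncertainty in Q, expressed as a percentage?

Let p = a^2·z = 345.0. δp/p = √((2·δa/a)² + (1·δz/z)²) = √(0.000576 + 0.00160) = 0.0466, so δp = 16.1.
Q = p + y: δQ = √(δp² + δy²) = √(259 + 135) = 19.8
Q = 468.5, so δQ/Q = 19.8/468.5 = 0.0424.

4.24%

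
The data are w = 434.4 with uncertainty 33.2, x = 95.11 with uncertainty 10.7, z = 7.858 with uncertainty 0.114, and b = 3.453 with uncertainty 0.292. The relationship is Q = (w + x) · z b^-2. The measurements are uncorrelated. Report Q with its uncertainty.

Let u = w + x = 529.5. δu = √(δw² + δx²) = √(1100 + 114) = 34.9, so δu/u = 0.0659.
Q is then a monomial in u, z, b:
δQ/Q = √((δu/u)² + (1·δz/z)² + (-2·δb/b)²) = √(0.00434 + 0.000210 + 0.0286) = 0.182
Q = 349.0, so δQ = 0.182 × 349.0 = 63.5.

349.0 ± 63.5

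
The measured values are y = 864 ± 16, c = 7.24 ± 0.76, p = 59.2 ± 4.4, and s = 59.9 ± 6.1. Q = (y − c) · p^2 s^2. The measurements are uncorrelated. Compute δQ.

2.72e+09

Let u = y − c = 857. δu = √(δy² + δc²) = √(256 + 0.578) = 16.0, so δu/u = 0.0187.
Q is then a monomial in u, p, s:
δQ/Q = √((δu/u)² + (2·δp/p)² + (2·δs/s)²) = √(0.000350 + 0.0221 + 0.0415) = 0.253
Q = 1.08e+10, so δQ = 0.253 × 1.08e+10 = 2.72e+09.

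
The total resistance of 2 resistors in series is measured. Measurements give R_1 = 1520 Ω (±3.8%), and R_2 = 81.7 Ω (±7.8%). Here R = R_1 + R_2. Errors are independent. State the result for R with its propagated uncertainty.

1600 ± 58.1 Ω

For a sum/difference, combine absolute errors in quadrature:
  (δR_1)² = 3340;  (δR_2)² = 40.6
δR = √(3380) = 58.1 Ω
R = 1600 Ω.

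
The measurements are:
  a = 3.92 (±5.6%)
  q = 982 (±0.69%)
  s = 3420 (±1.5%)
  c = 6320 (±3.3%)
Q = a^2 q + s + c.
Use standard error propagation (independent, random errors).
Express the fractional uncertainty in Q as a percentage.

6.87%

Let p = a^2·q = 15100. δp/p = √((2·δa/a)² + (1·δq/q)²) = √(0.0125 + 4.76e-05) = 0.112, so δp = 1690.
Q = p + s + c: δQ = √(δp² + δs² + δc²) = √(2.87e+06 + 2630 + 43500) = 1710
Q = 24800, so δQ/Q = 1710/24800 = 0.0687.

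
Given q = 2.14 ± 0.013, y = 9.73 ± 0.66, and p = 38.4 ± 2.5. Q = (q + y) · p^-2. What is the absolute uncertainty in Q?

Let u = q + y = 11.9. δu = √(δq² + δy²) = √(0.000169 + 0.436) = 0.660, so δu/u = 0.0556.
Q is then a monomial in u, p:
δQ/Q = √((δu/u)² + (-2·δp/p)²) = √(0.00309 + 0.0170) = 0.142
Q = 0.00805, so δQ = 0.142 × 0.00805 = 0.00114.

0.00114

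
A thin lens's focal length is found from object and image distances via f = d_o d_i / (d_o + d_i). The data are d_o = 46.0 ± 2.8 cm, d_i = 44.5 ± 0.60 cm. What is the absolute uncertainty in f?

∂f/∂d_o = (d_i/(d_o+d_i))² = 0.242;  ∂f/∂d_i = (d_o/(d_o+d_i))² = 0.258
δf = √((∂f/∂d_o · δd_o)² + (∂f/∂d_i · δd_i)²) = √(0.458 + 0.0240) = 0.695 cm

0.695 cm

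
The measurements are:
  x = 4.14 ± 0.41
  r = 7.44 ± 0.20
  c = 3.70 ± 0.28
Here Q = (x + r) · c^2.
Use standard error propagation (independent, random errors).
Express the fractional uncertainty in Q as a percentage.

15.6%

Let u = x + r = 11.6. δu = √(δx² + δr²) = √(0.168 + 0.0400) = 0.456, so δu/u = 0.0394.
Q is then a monomial in u, c:
δQ/Q = √((δu/u)² + (2·δc/c)²) = √(0.00155 + 0.0229) = 0.156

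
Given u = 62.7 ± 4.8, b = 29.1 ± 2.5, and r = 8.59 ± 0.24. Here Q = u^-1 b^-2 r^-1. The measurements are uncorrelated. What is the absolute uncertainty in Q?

4.17e-07

Each factor contributes (exponent × relative error)² to (δQ/Q)²:
  (-1·δu/u)² = (-1×0.0766)² = 0.00586;  (-2·δb/b)² = (-2×0.0859)² = 0.0295;  (-1·δr/r)² = (-1×0.0279)² = 0.000781
δQ/Q = √(0.0362) = 0.190
Q = 2.19e-06, so δQ = 0.190 × 2.19e-06 = 4.17e-07.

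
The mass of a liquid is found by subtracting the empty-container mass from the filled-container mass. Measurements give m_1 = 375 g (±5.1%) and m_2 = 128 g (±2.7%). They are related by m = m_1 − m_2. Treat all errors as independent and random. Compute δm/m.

Sums and differences: (δm)² = Σ (cᵢ δxᵢ)².
  (δm_1)² = 366;  (δm_2)² = 11.9
δm = √(378) = 19.4 g
m = 247 g, so δm/m = 19.4/247 = 0.0787.

0.0787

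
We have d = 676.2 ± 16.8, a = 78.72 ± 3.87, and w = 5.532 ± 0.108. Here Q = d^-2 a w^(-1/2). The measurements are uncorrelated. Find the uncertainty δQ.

Each factor contributes (exponent × relative error)² to (δQ/Q)²:
  (-2·δd/d)² = (-2×0.0248)² = 0.00247;  (1·δa/a)² = (1×0.0492)² = 0.00242;  (−½·δw/w)² = (-0.5×0.0195)² = 9.53e-05
δQ/Q = √(0.00498) = 0.0706
Q = 7.32e-05, so δQ = 0.0706 × 7.32e-05 = 5.17e-06.

5.17e-06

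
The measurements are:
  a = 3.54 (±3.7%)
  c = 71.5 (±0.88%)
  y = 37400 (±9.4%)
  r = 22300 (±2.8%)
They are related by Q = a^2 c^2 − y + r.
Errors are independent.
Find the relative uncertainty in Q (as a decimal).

Let p = a^2·c^2 = 64100. δp/p = √((2·δa/a)² + (2·δc/c)²) = √(0.00548 + 0.000310) = 0.0761, so δp = 4870.
Q = p − y + r: δQ = √(δp² + δy² + δr²) = √(2.37e+07 + 1.24e+07 + 3.9e+05) = 6040
Q = 49000, so δQ/Q = 6040/49000 = 0.123.

0.123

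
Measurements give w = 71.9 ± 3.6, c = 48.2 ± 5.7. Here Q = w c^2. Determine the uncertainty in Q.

40400

Q is a product of powers, so relative uncertainties combine in quadrature:
  (1·δw/w)² = (1×0.0501)² = 0.00251;  (2·δc/c)² = (2×0.118)² = 0.0559
δQ/Q = √(0.0584) = 0.242
Q = 1.67e+05, so δQ = 0.242 × 1.67e+05 = 40400.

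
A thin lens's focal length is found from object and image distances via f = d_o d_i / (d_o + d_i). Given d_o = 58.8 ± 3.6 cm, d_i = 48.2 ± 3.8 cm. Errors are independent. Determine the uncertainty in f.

1.36 cm

∂f/∂d_o = (d_i/(d_o+d_i))² = 0.203;  ∂f/∂d_i = (d_o/(d_o+d_i))² = 0.302
δf = √((∂f/∂d_o · δd_o)² + (∂f/∂d_i · δd_i)²) = √(0.534 + 1.32) = 1.36 cm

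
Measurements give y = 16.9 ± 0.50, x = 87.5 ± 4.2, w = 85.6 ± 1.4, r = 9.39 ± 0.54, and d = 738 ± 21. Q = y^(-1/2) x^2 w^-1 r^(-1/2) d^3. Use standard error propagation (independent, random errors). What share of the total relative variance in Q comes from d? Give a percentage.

40.9%

(δQ/Q)² = (−½·δy/y)² + (2·δx/x)² + (-1·δw/w)² + (−½·δr/r)² + (3·δd/d)²
  y term: (-0.5×0.0296)² = 0.000219
  x term: (2×0.0480)² = 0.00922
  w term: (-1×0.0164)² = 0.000267
  r term: (-0.5×0.0575)² = 0.000827
  d term: (3×0.0285)² = 0.00729
Total = 0.0178. Share from d = 0.00729/0.0178 = 0.409.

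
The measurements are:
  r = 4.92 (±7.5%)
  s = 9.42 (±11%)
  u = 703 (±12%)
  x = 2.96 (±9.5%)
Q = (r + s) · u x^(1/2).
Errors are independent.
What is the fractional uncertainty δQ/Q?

Let w = r + s = 14.3. δw = √(δr² + δs²) = √(0.136 + 1.07) = 1.10, so δw/w = 0.0767.
Q is then a monomial in w, u, x:
δQ/Q = √((δw/w)² + (1·δu/u)² + (½·δx/x)²) = √(0.00588 + 0.0144 + 0.00226) = 0.150

0.150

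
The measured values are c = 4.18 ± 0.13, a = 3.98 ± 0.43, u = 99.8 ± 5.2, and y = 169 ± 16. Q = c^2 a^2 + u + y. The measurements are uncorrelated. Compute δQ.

Let p = c^2·a^2 = 277. δp/p = √((2·δc/c)² + (2·δa/a)²) = √(0.00387 + 0.0467) = 0.225, so δp = 62.2.
Q = p + u + y: δQ = √(δp² + δu² + δy²) = √(3870 + 27.0 + 256) = 64.5

64.5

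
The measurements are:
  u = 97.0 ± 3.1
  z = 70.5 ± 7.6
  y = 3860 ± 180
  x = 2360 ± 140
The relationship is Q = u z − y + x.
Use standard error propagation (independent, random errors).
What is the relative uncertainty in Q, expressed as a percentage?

15.0%

Let p = u·z = 6840. δp/p = √((1·δu/u)² + (1·δz/z)²) = √(0.00102 + 0.0116) = 0.112, so δp = 769.
Q = p − y + x: δQ = √(δp² + δy² + δx²) = √(5.91e+05 + 32400 + 19600) = 802
Q = 5340, so δQ/Q = 802/5340 = 0.150.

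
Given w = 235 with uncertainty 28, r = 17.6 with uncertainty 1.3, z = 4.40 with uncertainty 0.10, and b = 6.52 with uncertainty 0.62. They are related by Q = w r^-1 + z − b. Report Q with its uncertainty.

11.2 ± 1.97

Let p = w·r^-1 = 13.4. δp/p = √((1·δw/w)² + (-1·δr/r)²) = √(0.0142 + 0.00546) = 0.140, so δp = 1.87.
Q = p + z − b: δQ = √(δp² + δz² + δb²) = √(3.50 + 0.0100 + 0.384) = 1.97
Q = 11.2.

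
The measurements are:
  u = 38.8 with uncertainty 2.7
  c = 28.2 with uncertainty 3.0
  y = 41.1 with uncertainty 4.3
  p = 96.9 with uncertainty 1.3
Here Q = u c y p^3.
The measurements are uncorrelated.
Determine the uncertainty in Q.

6.93e+09

Since Q is a product/quotient, work with relative uncertainties:
  (1·δu/u)² = (1×0.0696)² = 0.00484;  (1·δc/c)² = (1×0.106)² = 0.0113;  (1·δy/y)² = (1×0.105)² = 0.0109;  (3·δp/p)² = (3×0.0134)² = 0.00162
δQ/Q = √(0.0287) = 0.169
Q = 4.09e+10, so δQ = 0.169 × 4.09e+10 = 6.93e+09.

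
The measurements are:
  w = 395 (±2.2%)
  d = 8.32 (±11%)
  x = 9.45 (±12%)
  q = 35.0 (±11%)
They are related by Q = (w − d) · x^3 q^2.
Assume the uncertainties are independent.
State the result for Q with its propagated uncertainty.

(4.00 ± 1.69) × 10^8

Let u = w − d = 387. δu = √(δw² + δd²) = √(75.5 + 0.838) = 8.74, so δu/u = 0.0226.
Q is then a monomial in u, x, q:
δQ/Q = √((δu/u)² + (3·δx/x)² + (2·δq/q)²) = √(0.000511 + 0.130 + 0.0484) = 0.423
Q = 4e+08, so δQ = 0.423 × 4e+08 = 1.69e+08.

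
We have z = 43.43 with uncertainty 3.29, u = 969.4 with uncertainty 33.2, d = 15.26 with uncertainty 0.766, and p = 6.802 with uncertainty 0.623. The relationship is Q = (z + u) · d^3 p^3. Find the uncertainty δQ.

Let w = z + u = 1013. δw = √(δz² + δu²) = √(10.8 + 1100) = 33.4, so δw/w = 0.0329.
Q is then a monomial in w, d, p:
δQ/Q = √((δw/w)² + (3·δd/d)² + (3·δp/p)²) = √(0.00109 + 0.0227 + 0.0755) = 0.315
Q = 1.133e+09, so δQ = 0.315 × 1.133e+09 = 3.57e+08.

3.57e+08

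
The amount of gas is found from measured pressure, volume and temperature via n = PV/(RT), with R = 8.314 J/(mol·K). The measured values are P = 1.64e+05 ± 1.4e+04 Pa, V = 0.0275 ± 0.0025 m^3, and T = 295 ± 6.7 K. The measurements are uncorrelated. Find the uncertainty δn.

For a monomial n ∝ P, V, T^-1, fractional errors add in quadrature:
  (1·δP/P)² = (1×0.0854)² = 0.00729;  (1·δV/V)² = (1×0.0909)² = 0.00826;  (-1·δT/T)² = (-1×0.0227)² = 0.000516
δn/n = √(0.0161) = 0.127
n = 1.84 mol, so δn = 0.127 × 1.84 = 0.233 mol.

0.233 mol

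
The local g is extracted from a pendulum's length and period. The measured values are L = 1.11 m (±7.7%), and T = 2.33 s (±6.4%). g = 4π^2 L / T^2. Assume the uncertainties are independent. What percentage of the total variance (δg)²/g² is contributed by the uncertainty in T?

73.4%

(δg/g)² = (1·δL/L)² + (-2·δT/T)²
  L term: (1×0.0770)² = 0.00593
  T term: (-2×0.0640)² = 0.0164
Total = 0.0223. Share from T = 0.0164/0.0223 = 0.734.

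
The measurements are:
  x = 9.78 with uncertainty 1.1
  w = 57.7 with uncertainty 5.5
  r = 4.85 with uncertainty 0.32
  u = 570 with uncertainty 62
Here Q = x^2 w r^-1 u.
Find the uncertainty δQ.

1.79e+05

Q is a product of powers, so relative uncertainties combine in quadrature:
  (2·δx/x)² = (2×0.112)² = 0.0506;  (1·δw/w)² = (1×0.0953)² = 0.00909;  (-1·δr/r)² = (-1×0.0660)² = 0.00435;  (1·δu/u)² = (1×0.109)² = 0.0118
δQ/Q = √(0.0759) = 0.275
Q = 6.49e+05, so δQ = 0.275 × 6.49e+05 = 1.79e+05.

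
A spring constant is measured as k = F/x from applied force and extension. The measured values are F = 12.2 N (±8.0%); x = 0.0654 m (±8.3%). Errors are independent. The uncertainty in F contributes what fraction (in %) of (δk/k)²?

48.2%

(δk/k)² = (1·δF/F)² + (-1·δx/x)²
  F term: (1×0.0800)² = 0.00640
  x term: (-1×0.0830)² = 0.00689
Total = 0.0133. Share from F = 0.00640/0.0133 = 0.482.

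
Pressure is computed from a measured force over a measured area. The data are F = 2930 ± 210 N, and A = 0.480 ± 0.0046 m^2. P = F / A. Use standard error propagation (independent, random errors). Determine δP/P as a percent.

7.23%

P is a product of powers, so relative uncertainties combine in quadrature:
  (1·δF/F)² = (1×0.0717)² = 0.00514;  (-1·δA/A)² = (-1×0.00958)² = 9.18e-05
δP/P = √(0.00523) = 0.0723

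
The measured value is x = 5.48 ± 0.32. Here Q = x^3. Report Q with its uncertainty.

Q ∝ x^3, so δQ/Q = |3| · δx/x = 3 × 0.0584 = 0.175.
Q = 165, so δQ = 0.175 × 165 = 28.8.

165 ± 28.8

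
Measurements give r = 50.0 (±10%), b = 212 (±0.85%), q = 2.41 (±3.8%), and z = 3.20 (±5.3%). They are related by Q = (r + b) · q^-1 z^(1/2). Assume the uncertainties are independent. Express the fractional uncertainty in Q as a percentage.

5.06%

Let u = r + b = 262. δu = √(δr² + δb²) = √(25.0 + 3.25) = 5.31, so δu/u = 0.0203.
Q is then a monomial in u, q, z:
δQ/Q = √((δu/u)² + (-1·δq/q)² + (½·δz/z)²) = √(0.000412 + 0.00144 + 0.000702) = 0.0506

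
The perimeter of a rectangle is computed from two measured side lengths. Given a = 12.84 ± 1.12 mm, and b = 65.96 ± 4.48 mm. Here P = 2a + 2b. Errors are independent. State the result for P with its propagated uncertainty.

157.6 ± 9.24 mm

P is a linear combination, so absolute uncertainties add in quadrature:
  (2·δa)² = 5.02;  (2·δb)² = 80.3
δP = √(85.3) = 9.24 mm
P = 157.6 mm.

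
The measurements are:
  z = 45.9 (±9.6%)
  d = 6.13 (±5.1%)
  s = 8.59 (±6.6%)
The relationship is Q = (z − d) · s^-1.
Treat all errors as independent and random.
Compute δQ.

Let u = z − d = 39.8. δu = √(δz² + δd²) = √(19.4 + 0.0977) = 4.42, so δu/u = 0.111.
Q is then a monomial in u, s:
δQ/Q = √((δu/u)² + (-1·δs/s)²) = √(0.0123 + 0.00436) = 0.129
Q = 4.63, so δQ = 0.129 × 4.63 = 0.598.

0.598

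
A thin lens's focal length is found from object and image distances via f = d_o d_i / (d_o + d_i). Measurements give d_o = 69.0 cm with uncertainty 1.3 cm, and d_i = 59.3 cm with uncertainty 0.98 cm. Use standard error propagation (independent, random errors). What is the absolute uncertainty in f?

∂f/∂d_o = (d_i/(d_o+d_i))² = 0.214;  ∂f/∂d_i = (d_o/(d_o+d_i))² = 0.289
δf = √((∂f/∂d_o · δd_o)² + (∂f/∂d_i · δd_i)²) = √(0.0771 + 0.0803) = 0.397 cm

0.397 cm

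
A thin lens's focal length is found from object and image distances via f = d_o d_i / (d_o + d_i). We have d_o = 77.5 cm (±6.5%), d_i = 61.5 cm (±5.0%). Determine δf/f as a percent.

∂f/∂d_o = (d_i/(d_o+d_i))² = 0.196;  ∂f/∂d_i = (d_o/(d_o+d_i))² = 0.311
δf = √((∂f/∂d_o · δd_o)² + (∂f/∂d_i · δd_i)²) = √(0.972 + 0.914) = 1.37 cm
f = 34.3 cm, so δf/f = 1.37/34.3 = 0.0401.

4.01%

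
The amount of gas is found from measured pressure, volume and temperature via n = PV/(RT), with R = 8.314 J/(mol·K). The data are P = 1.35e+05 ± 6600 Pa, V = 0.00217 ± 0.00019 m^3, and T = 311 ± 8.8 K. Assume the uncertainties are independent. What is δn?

Since n is a product/quotient, work with relative uncertainties:
  (1·δP/P)² = (1×0.0489)² = 0.00239;  (1·δV/V)² = (1×0.0876)² = 0.00767;  (-1·δT/T)² = (-1×0.0283)² = 0.000801
δn/n = √(0.0109) = 0.104
n = 0.113 mol, so δn = 0.104 × 0.113 = 0.0118 mol.

0.0118 mol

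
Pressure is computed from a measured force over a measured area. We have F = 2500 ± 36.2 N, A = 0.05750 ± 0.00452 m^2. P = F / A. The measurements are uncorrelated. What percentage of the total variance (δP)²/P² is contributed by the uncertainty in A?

(δP/P)² = (1·δF/F)² + (-1·δA/A)²
  F term: (1×0.0145)² = 0.000210
  A term: (-1×0.0786)² = 0.00618
Total = 0.00639. Share from A = 0.00618/0.00639 = 0.967.

96.7%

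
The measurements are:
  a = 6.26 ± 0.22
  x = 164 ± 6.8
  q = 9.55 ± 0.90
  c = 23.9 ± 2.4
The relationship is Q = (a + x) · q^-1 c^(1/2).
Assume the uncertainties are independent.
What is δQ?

9.94

Let u = a + x = 170. δu = √(δa² + δx²) = √(0.0484 + 46.2) = 6.80, so δu/u = 0.0400.
Q is then a monomial in u, q, c:
δQ/Q = √((δu/u)² + (-1·δq/q)² + (½·δc/c)²) = √(0.00160 + 0.00888 + 0.00252) = 0.114
Q = 87.2, so δQ = 0.114 × 87.2 = 9.94.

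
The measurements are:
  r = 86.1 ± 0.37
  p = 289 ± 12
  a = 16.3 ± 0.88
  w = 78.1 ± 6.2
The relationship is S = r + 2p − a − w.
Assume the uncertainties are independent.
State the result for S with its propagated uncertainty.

570 ± 24.8

Absolute uncertainties add in quadrature for a linear combination:
  (δr)² = 0.137;  (2·δp)² = 576;  (δa)² = 0.774;  (δw)² = 38.4
δS = √(615) = 24.8
S = 570.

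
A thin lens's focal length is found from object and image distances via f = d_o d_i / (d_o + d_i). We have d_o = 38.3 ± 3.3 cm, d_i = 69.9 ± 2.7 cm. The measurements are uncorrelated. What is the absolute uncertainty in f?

∂f/∂d_o = (d_i/(d_o+d_i))² = 0.417;  ∂f/∂d_i = (d_o/(d_o+d_i))² = 0.125
δf = √((∂f/∂d_o · δd_o)² + (∂f/∂d_i · δd_i)²) = √(1.90 + 0.114) = 1.42 cm

1.42 cm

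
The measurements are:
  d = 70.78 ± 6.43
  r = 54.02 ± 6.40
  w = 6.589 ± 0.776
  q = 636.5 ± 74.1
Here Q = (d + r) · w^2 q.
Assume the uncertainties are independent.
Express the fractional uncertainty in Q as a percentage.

Let u = d + r = 124.8. δu = √(δd² + δr²) = √(41.3 + 41.0) = 9.07, so δu/u = 0.0727.
Q is then a monomial in u, w, q:
δQ/Q = √((δu/u)² + (2·δw/w)² + (1·δq/q)²) = √(0.00528 + 0.0555 + 0.0136) = 0.273

27.3%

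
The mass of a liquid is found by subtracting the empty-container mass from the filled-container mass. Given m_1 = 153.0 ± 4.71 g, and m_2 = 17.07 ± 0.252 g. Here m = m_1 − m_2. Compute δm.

4.72 g

For a sum/difference, combine absolute errors in quadrature:
  (δm_1)² = 22.2;  (δm_2)² = 0.0635
δm = √(22.2) = 4.72 g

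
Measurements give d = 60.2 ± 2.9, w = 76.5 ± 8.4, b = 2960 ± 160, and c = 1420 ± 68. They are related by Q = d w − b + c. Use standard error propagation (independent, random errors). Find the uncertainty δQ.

579

Let p = d·w = 4610. δp/p = √((1·δd/d)² + (1·δw/w)²) = √(0.00232 + 0.0121) = 0.120, so δp = 552.
Q = p − b + c: δQ = √(δp² + δb² + δc²) = √(3.05e+05 + 25600 + 4620) = 579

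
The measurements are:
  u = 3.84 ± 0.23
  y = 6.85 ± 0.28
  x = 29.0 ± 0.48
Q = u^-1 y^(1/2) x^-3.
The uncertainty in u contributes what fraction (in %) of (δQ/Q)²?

55.4%

(δQ/Q)² = (-1·δu/u)² + (½·δy/y)² + (-3·δx/x)²
  u term: (-1×0.0599)² = 0.00359
  y term: (0.5×0.0409)² = 0.000418
  x term: (-3×0.0166)² = 0.00247
Total = 0.00647. Share from u = 0.00359/0.00647 = 0.554.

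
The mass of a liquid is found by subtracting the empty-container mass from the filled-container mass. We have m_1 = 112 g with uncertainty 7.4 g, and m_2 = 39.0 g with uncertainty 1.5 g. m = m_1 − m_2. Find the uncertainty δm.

For a sum/difference, combine absolute errors in quadrature:
  (δm_1)² = 54.8;  (δm_2)² = 2.25
δm = √(57.0) = 7.55 g

7.55 g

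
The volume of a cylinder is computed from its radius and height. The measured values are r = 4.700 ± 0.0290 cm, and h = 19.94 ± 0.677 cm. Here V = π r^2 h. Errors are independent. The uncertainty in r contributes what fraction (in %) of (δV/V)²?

11.7%

(δV/V)² = (2·δr/r)² + (1·δh/h)²
  r term: (2×0.00617)² = 0.000152
  h term: (1×0.0340)² = 0.00115
Total = 0.00131. Share from r = 0.000152/0.00131 = 0.117.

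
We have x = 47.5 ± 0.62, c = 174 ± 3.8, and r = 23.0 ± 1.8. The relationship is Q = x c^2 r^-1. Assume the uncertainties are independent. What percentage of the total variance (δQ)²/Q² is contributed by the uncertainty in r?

(δQ/Q)² = (1·δx/x)² + (2·δc/c)² + (-1·δr/r)²
  x term: (1×0.0131)² = 0.000170
  c term: (2×0.0218)² = 0.00191
  r term: (-1×0.0783)² = 0.00612
Total = 0.00820. Share from r = 0.00612/0.00820 = 0.747.

74.7%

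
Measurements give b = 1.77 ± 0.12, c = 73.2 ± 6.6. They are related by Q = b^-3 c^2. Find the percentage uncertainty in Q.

27.2%

Since Q is a product/quotient, work with relative uncertainties:
  (-3·δb/b)² = (-3×0.0678)² = 0.0414;  (2·δc/c)² = (2×0.0902)² = 0.0325
δQ/Q = √(0.0739) = 0.272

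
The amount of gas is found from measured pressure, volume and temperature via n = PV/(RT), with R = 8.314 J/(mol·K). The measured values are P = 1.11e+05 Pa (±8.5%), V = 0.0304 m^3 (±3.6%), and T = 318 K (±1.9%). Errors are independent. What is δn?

0.120 mol

Each factor contributes (exponent × relative error)² to (δn/n)²:
  (1·δP/P)² = (1×0.0850)² = 0.00723;  (1·δV/V)² = (1×0.0360)² = 0.00130;  (-1·δT/T)² = (-1×0.0190)² = 0.000361
δn/n = √(0.00888) = 0.0942
n = 1.28 mol, so δn = 0.0942 × 1.28 = 0.120 mol.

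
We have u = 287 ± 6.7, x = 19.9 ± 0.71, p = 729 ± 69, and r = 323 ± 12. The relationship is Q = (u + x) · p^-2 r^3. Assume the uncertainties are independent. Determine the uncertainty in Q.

4300

Let w = u + x = 307. δw = √(δu² + δx²) = √(44.9 + 0.504) = 6.74, so δw/w = 0.0220.
Q is then a monomial in w, p, r:
δQ/Q = √((δw/w)² + (-2·δp/p)² + (3·δr/r)²) = √(0.000482 + 0.0358 + 0.0124) = 0.221
Q = 19500, so δQ = 0.221 × 19500 = 4300.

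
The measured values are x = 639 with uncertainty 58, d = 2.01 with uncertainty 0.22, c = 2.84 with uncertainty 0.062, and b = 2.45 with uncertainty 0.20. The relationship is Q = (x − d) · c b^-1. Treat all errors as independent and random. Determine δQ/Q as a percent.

Let u = x − d = 637. δu = √(δx² + δd²) = √(3360 + 0.0484) = 58.0, so δu/u = 0.0911.
Q is then a monomial in u, c, b:
δQ/Q = √((δu/u)² + (1·δc/c)² + (-1·δb/b)²) = √(0.00829 + 0.000477 + 0.00666) = 0.124

12.4%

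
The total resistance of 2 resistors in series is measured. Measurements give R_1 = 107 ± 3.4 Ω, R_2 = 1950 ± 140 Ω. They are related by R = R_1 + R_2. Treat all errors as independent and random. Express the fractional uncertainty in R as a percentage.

Absolute uncertainties add in quadrature for a linear combination:
  (δR_1)² = 11.6;  (δR_2)² = 19600
δR = √(19600) = 140 Ω
R = 2060 Ω, so δR/R = 140/2060 = 0.0681.

6.81%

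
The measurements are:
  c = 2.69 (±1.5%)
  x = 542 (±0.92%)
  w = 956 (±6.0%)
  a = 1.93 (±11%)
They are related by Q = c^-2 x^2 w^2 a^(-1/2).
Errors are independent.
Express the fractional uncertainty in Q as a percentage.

13.7%

For a monomial Q ∝ c^-2, x^2, w^2, a^(-1/2), fractional errors add in quadrature:
  (-2·δc/c)² = (-2×0.0150)² = 0.000900;  (2·δx/x)² = (2×0.00920)² = 0.000339;  (2·δw/w)² = (2×0.0600)² = 0.0144;  (−½·δa/a)² = (-0.5×0.110)² = 0.00302
δQ/Q = √(0.0187) = 0.137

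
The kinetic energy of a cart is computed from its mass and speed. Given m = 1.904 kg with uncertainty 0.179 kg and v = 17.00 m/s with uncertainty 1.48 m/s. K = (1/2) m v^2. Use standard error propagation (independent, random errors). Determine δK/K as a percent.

Each factor contributes (exponent × relative error)² to (δK/K)²:
  (1·δm/m)² = (1×0.0940)² = 0.00884;  (2·δv/v)² = (2×0.0871)² = 0.0303
δK/K = √(0.0392) = 0.198

19.8%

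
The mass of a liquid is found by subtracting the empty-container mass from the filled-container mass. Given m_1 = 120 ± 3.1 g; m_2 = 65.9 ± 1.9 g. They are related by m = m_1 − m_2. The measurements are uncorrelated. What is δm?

3.64 g

m is a linear combination, so absolute uncertainties add in quadrature:
  (δm_1)² = 9.61;  (δm_2)² = 3.61
δm = √(13.2) = 3.64 g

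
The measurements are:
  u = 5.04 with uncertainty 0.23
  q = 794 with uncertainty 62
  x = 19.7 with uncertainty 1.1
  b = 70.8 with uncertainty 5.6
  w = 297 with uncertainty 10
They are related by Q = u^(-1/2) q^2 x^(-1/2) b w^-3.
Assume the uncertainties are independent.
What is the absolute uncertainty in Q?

0.0351

Since Q is a product/quotient, work with relative uncertainties:
  (−½·δu/u)² = (-0.5×0.0456)² = 0.000521;  (2·δq/q)² = (2×0.0781)² = 0.0244;  (−½·δx/x)² = (-0.5×0.0558)² = 0.000779;  (1·δb/b)² = (1×0.0791)² = 0.00626;  (-3·δw/w)² = (-3×0.0337)² = 0.0102
δQ/Q = √(0.0421) = 0.205
Q = 0.171, so δQ = 0.205 × 0.171 = 0.0351.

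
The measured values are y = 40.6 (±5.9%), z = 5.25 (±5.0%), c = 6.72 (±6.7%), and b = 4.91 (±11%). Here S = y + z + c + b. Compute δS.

Each term contributes (cᵢ δxᵢ)² to (δS)²:
  (δy)² = 5.74;  (δz)² = 0.0689;  (δc)² = 0.203;  (δb)² = 0.292
δS = √(6.30) = 2.51

2.51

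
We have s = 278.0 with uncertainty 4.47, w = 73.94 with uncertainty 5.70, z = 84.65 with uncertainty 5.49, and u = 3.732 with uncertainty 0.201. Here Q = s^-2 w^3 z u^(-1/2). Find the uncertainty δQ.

Since Q is a product/quotient, work with relative uncertainties:
  (-2·δs/s)² = (-2×0.0161)² = 0.00103;  (3·δw/w)² = (3×0.0771)² = 0.0535;  (1·δz/z)² = (1×0.0649)² = 0.00421;  (−½·δu/u)² = (-0.5×0.0539)² = 0.000725
δQ/Q = √(0.0595) = 0.244
Q = 229.2, so δQ = 0.244 × 229.2 = 55.9.

55.9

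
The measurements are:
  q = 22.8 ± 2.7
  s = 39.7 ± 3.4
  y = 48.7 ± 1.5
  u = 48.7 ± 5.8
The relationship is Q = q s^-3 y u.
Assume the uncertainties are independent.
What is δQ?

0.267

Relative error in a monomial: (δQ/Q)² = Σ (nᵢ · δxᵢ/xᵢ)².
  (1·δq/q)² = (1×0.118)² = 0.0140;  (-3·δs/s)² = (-3×0.0856)² = 0.0660;  (1·δy/y)² = (1×0.0308)² = 0.000949;  (1·δu/u)² = (1×0.119)² = 0.0142
δQ/Q = √(0.0952) = 0.308
Q = 0.864, so δQ = 0.308 × 0.864 = 0.267.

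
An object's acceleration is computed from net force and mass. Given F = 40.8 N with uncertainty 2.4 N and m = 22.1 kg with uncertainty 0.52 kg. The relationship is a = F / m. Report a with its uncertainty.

1.85 ± 0.117 m/s^2

Relative error in a monomial: (δa/a)² = Σ (nᵢ · δxᵢ/xᵢ)².
  (1·δF/F)² = (1×0.0588)² = 0.00346;  (-1·δm/m)² = (-1×0.0235)² = 0.000554
δa/a = √(0.00401) = 0.0634
a = 1.85 m/s^2, so δa = 0.0634 × 1.85 = 0.117 m/s^2.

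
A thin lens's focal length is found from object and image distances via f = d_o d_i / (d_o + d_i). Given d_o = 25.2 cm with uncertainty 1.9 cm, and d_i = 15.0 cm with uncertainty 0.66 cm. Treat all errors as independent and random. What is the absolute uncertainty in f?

∂f/∂d_o = (d_i/(d_o+d_i))² = 0.139;  ∂f/∂d_i = (d_o/(d_o+d_i))² = 0.393
δf = √((∂f/∂d_o · δd_o)² + (∂f/∂d_i · δd_i)²) = √(0.0700 + 0.0673) = 0.370 cm

0.370 cm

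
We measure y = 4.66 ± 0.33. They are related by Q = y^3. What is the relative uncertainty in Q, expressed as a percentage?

21.2%

Q ∝ y^3, so δQ/Q = |3| · δy/y = 3 × 0.0708 = 0.212.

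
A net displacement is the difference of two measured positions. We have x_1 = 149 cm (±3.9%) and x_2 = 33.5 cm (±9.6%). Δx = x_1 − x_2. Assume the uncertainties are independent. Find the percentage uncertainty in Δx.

Absolute uncertainties add in quadrature for a linear combination:
  (δx_1)² = 33.8;  (δx_2)² = 10.3
δΔx = √(44.1) = 6.64 cm
Δx = 116 cm, so δΔx/Δx = 6.64/116 = 0.0575.

5.75%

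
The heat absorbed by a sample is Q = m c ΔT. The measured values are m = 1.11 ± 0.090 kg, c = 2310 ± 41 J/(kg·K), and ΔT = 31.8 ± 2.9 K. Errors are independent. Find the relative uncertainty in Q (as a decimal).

Since Q is a product/quotient, work with relative uncertainties:
  (1·δm/m)² = (1×0.0811)² = 0.00657;  (1·δc/c)² = (1×0.0177)² = 0.000315;  (1·δΔT/ΔT)² = (1×0.0912)² = 0.00832
δQ/Q = √(0.0152) = 0.123

0.123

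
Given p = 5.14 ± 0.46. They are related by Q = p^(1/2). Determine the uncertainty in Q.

For a monomial Q ∝ p^(1/2), fractional errors add in quadrature:
  (½·δp/p)² = (0.5×0.0895)² = 0.00200
δQ/Q = √(0.00200) = 0.0447
Q = 2.27, so δQ = 0.0447 × 2.27 = 0.101.

0.101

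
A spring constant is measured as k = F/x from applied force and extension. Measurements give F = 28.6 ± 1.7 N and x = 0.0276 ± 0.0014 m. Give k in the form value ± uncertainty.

1040 ± 81.0 N/m

Since k is a product/quotient, work with relative uncertainties:
  (1·δF/F)² = (1×0.0594)² = 0.00353;  (-1·δx/x)² = (-1×0.0507)² = 0.00257
δk/k = √(0.00611) = 0.0781
k = 1040 N/m, so δk = 0.0781 × 1040 = 81.0 N/m.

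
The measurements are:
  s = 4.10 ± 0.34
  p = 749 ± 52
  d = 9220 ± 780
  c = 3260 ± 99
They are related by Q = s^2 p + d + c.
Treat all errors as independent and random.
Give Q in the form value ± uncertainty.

Let w = s^2·p = 12600. δw/w = √((2·δs/s)² + (1·δp/p)²) = √(0.0275 + 0.00482) = 0.180, so δw = 2260.
Q = w + d + c: δQ = √(δw² + δd² + δc²) = √(5.12e+06 + 6.08e+05 + 9800) = 2400
Q = 25100.

25100 ± 2400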